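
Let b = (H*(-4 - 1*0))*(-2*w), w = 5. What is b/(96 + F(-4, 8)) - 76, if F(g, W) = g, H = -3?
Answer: -1778/23 ≈ -77.304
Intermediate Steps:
b = -120 (b = (-3*(-4 - 1*0))*(-2*5) = -3*(-4 + 0)*(-10) = -3*(-4)*(-10) = 12*(-10) = -120)
b/(96 + F(-4, 8)) - 76 = -120/(96 - 4) - 76 = -120/92 - 76 = -120*1/92 - 76 = -30/23 - 76 = -1778/23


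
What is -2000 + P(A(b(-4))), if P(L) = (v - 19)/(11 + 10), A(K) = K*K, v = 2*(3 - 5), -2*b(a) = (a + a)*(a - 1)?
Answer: -42023/21 ≈ -2001.1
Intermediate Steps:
b(a) = -a*(-1 + a) (b(a) = -(a + a)*(a - 1)/2 = -2*a*(-1 + a)/2 = -a*(-1 + a))
v = -4 (v = 2*(-2) = -4)
A(K) = K**2
P(L) = -23/21 (P(L) = (-4 - 19)/(11 + 10) = -23/21)
-2000 + P(A(b(-4))) = -2000 - 23/21 = -42023/21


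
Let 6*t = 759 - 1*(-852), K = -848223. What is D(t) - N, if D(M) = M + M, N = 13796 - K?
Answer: -861482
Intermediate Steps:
t = 537/2 (t = (759 - 1*(-852))/6 = (759 + 852)/6 = (⅙)*1611 = 537/2 ≈ 268.50)
N = 862019 (N = 13796 - 1*(-848223) = 13796 + 848223 = 862019)
D(M) = 2*M
D(t) - N = 2*(537/2) - 1*862019 = 537 - 862019 = -861482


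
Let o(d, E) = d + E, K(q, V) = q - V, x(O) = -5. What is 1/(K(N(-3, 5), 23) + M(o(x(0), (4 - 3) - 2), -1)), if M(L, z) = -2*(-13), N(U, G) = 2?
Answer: 1/5 ≈ 0.20000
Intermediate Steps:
o(d, E) = E + d
M(L, z) = 26
1/(K(N(-3, 5), 23) + M(o(x(0), (4 - 3) - 2), -1)) = 1/((2 - 1*23) + 26) = 1/((2 - 23) + 26) = 1/(-21 + 26) = 1/5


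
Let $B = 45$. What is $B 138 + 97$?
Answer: $6307$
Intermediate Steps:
$B 138 + 97 = 45 \cdot 138 + 97 = 6210 + 97 = 6307$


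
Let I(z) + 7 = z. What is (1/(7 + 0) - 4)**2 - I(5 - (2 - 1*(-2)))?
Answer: 1023/49 ≈ 20.878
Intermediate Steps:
I(z) = -7 + z
(1/(7 + 0) - 4)**2 - I(5 - (2 - 1*(-2))) = (1/(7 + 0) - 4)**2 - (-7 + (5 - (2 - 1*(-2)))) = (1/7 - 4)**2 - (-7 + (5 - (2 + 2))) = (1/7 - 4)**2 - (-7 + (5 - 1*4)) = (-27/7)**2 - (-7 + (5 - 4)) = 729/49 - (-7 + 1) = 729/49 - 1*(-6) = 729/49 + 6 = 1023/49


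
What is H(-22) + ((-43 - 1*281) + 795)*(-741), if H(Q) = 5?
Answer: -349006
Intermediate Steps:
H(-22) + ((-43 - 1*281) + 795)*(-741) = 5 + ((-43 - 1*281) + 795)*(-741) = 5 + ((-43 - 281) + 795)*(-741) = 5 + (-324 + 795)*(-741) = 5 + 471*(-741) = 5 - 349011 = -349006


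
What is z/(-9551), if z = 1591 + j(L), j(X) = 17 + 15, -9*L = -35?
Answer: -1623/9551 ≈ -0.16993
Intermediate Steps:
L = 35/9 (L = -⅑*(-35) = 35/9 ≈ 3.8889)
j(X) = 32
z = 1623 (z = 1591 + 32 = 1623)
z/(-9551) = 1623/(-9551) = 1623*(-1/9551) = -1623/9551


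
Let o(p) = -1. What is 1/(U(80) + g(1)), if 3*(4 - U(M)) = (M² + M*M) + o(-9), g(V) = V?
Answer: -3/12784 ≈ -0.00023467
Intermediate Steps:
U(M) = 13/3 - 2*M²/3 (U(M) = 4 - ((M² + M*M) - 1)/3 = 4 - ((M² + M²) - 1)/3 = 4 - (2*M² - 1)/3 = 4 - (-1 + 2*M²)/3 = 4 + (⅓ - 2*M²/3) = 13/3 - 2*M²/3)
1/(U(80) + g(1)) = 1/((13/3 - ⅔*80²) + 1) = 1/((13/3 - ⅔*6400) + 1) = 1/((13/3 - 12800/3) + 1) = 1/(-12787/3 + 1) = 1/(-12784/3) = -3/12784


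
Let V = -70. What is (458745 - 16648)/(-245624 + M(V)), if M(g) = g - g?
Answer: -442097/245624 ≈ -1.7999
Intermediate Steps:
M(g) = 0
(458745 - 16648)/(-245624 + M(V)) = (458745 - 16648)/(-245624 + 0) = 442097/(-245624) = 442097*(-1/245624) = -442097/245624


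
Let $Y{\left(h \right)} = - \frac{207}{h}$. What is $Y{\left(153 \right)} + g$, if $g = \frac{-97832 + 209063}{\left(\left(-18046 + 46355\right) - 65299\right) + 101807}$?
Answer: $\frac{400136}{1101889} \approx 0.36314$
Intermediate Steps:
$g = \frac{111231}{64817}$ ($g = \frac{111231}{\left(28309 - 65299\right) + 101807} = \frac{111231}{-36990 + 101807} = \frac{111231}{64817} \approx 1.7161$)
$Y{\left(153 \right)} + g = - \frac{207}{153} + \frac{111231}{64817} = \left(-207\right) \frac{1}{153} + \frac{111231}{64817} = - \frac{23}{17} + \frac{111231}{64817} = \frac{400136}{1101889}$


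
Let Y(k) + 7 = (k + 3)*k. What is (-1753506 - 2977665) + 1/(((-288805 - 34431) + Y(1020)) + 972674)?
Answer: -8009356805360/1692891 ≈ -4.7312e+6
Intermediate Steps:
Y(k) = -7 + k*(3 + k) (Y(k) = -7 + (k + 3)*k = -7 + (3 + k)*k = -7 + k*(3 + k))
(-1753506 - 2977665) + 1/(((-288805 - 34431) + Y(1020)) + 972674) = (-1753506 - 2977665) + 1/(((-288805 - 34431) + (-7 + 1020**2 + 3*1020)) + 972674) = -4731171 + 1/((-323236 + (-7 + 1040400 + 3060)) + 972674) = -4731171 + 1/((-323236 + 1043453) + 972674) = -4731171 + 1/(720217 + 972674) = -4731171 + 1/1692891 = -8009356805360/1692891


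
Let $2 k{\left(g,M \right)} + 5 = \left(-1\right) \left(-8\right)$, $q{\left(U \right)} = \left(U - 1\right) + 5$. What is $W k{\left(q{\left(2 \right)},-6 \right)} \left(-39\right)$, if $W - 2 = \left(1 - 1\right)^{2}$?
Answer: $-117$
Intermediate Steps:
$q{\left(U \right)} = 4 + U$ ($q{\left(U \right)} = \left(-1 + U\right) + 5 = 4 + U$)
$k{\left(g,M \right)} = \frac{3}{2}$ ($k{\left(g,M \right)} = - \frac{5}{2} + \frac{\left(-1\right) \left(-8\right)}{2} = - \frac{5}{2} + \frac{1}{2} \cdot 8 = - \frac{5}{2} + 4 = \frac{3}{2}$)
$W = 2$ ($W = 2 + \left(1 - 1\right)^{2} = 2 + 0^{2} = 2 + 0 = 2$)
$W k{\left(q{\left(2 \right)},-6 \right)} \left(-39\right) = 2 \cdot \frac{3}{2} \left(-39\right) = 3 \left(-39\right) = -117$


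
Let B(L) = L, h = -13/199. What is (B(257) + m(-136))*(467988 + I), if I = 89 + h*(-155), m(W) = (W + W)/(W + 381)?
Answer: 5839811447234/48755 ≈ 1.1978e+8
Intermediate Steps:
h = -13/199 (h = -13*1/199 = -13/199 ≈ -0.065327)
m(W) = 2*W/(381 + W) (m(W) = (2*W)/(381 + W) = 2*W/(381 + W))
I = 19726/199 (I = 89 - 13/199*(-155) = 89 + 2015/199 = 19726/199 ≈ 99.126)
(B(257) + m(-136))*(467988 + I) = (257 + 2*(-136)/(381 - 136))*(467988 + 19726/199) = (257 + 2*(-136)/245)*(93149338/199) = (257 + 2*(-136)*(1/245))*(93149338/199) = (257 - 272/245)*(93149338/199) = (62693/245)*(93149338/199) = 5839811447234/48755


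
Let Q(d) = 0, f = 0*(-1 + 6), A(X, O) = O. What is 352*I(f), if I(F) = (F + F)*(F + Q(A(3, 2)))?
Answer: 0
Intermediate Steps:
f = 0 (f = 0*5 = 0)
I(F) = 2*F² (I(F) = (F + F)*(F + 0) = (2*F)*F = 2*F²)
352*I(f) = 352*(2*0²) = 352*(2*0) = 352*0 = 0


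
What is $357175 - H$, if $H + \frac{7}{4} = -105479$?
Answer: $\frac{1850623}{4} \approx 4.6266 \cdot 10^{5}$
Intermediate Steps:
$H = - \frac{421923}{4}$ ($H = - \frac{7}{4} - 105479 = - \frac{421923}{4} \approx -1.0548 \cdot 10^{5}$)
$357175 - H = 357175 - - \frac{421923}{4} = 357175 + \frac{421923}{4} = \frac{1850623}{4}$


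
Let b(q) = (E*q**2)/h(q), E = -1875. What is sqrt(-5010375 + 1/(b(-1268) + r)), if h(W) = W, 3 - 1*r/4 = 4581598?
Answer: I*sqrt(79654557596533146805)/3987220 ≈ 2238.4*I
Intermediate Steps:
r = -18326380 (r = 12 - 4*4581598 = 12 - 18326392 = -18326380)
b(q) = -1875*q (b(q) = (-1875*q**2)/q = -1875*q)
sqrt(-5010375 + 1/(b(-1268) + r)) = sqrt(-5010375 + 1/(-1875*(-1268) - 18326380)) = sqrt(-5010375 + 1/(2377500 - 18326380)) = sqrt(-5010375 + 1/(-15948880)) = sqrt(-5010375 - 1/15948880) = sqrt(-79909869630001/15948880) = I*sqrt(79654557596533146805)/3987220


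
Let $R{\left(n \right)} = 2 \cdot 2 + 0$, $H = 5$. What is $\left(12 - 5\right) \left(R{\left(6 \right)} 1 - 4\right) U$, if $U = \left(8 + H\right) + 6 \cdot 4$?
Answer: $0$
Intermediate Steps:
$R{\left(n \right)} = 4$ ($R{\left(n \right)} = 4 + 0 = 4$)
$U = 37$ ($U = \left(8 + 5\right) + 6 \cdot 4 = 13 + 24 = 37$)
$\left(12 - 5\right) \left(R{\left(6 \right)} 1 - 4\right) U = \left(12 - 5\right) \left(4 \cdot 1 - 4\right) 37 = 7 \left(4 - 4\right) 37 = 7 \cdot 0 \cdot 37 = 0 \cdot 37 = 0$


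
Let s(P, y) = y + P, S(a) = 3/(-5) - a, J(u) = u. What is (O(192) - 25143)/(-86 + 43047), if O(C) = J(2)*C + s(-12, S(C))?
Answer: -124818/214805 ≈ -0.58108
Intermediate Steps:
S(a) = -3/5 - a (S(a) = 3*(-1/5) - a = -3/5 - a)
s(P, y) = P + y
O(C) = -63/5 + C (O(C) = 2*C + (-12 + (-3/5 - C)) = 2*C + (-63/5 - C) = -63/5 + C)
(O(192) - 25143)/(-86 + 43047) = ((-63/5 + 192) - 25143)/(-86 + 43047) = (897/5 - 25143)/42961 = -124818/5*1/42961 = -124818/214805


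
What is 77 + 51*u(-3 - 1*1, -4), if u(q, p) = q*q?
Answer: 893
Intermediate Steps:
u(q, p) = q²
77 + 51*u(-3 - 1*1, -4) = 77 + 51*(-3 - 1*1)² = 77 + 51*(-3 - 1)² = 77 + 51*(-4)² = 77 + 51*16 = 77 + 816 = 893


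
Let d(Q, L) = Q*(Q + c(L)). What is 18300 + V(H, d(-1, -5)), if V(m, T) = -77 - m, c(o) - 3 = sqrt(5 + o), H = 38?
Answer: 18185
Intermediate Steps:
c(o) = 3 + sqrt(5 + o)
d(Q, L) = Q*(3 + Q + sqrt(5 + L)) (d(Q, L) = Q*(Q + (3 + sqrt(5 + L))) = Q*(3 + Q + sqrt(5 + L)))
18300 + V(H, d(-1, -5)) = 18300 + (-77 - 1*38) = 18300 + (-77 - 38) = 18300 - 115 = 18185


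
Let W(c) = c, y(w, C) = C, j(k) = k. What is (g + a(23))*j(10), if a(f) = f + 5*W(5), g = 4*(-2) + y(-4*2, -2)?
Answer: 380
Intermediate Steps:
g = -10 (g = 4*(-2) - 2 = -8 - 2 = -10)
a(f) = 25 + f (a(f) = f + 5*5 = f + 25 = 25 + f)
(g + a(23))*j(10) = (-10 + (25 + 23))*10 = (-10 + 48)*10 = 38*10 = 380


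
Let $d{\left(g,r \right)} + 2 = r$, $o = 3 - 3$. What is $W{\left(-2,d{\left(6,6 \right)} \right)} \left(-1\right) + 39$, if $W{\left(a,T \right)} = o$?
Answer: $39$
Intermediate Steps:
$o = 0$ ($o = 3 - 3 = 0$)
$d{\left(g,r \right)} = -2 + r$
$W{\left(a,T \right)} = 0$
$W{\left(-2,d{\left(6,6 \right)} \right)} \left(-1\right) + 39 = 0 \left(-1\right) + 39 = 0 + 39 = 39$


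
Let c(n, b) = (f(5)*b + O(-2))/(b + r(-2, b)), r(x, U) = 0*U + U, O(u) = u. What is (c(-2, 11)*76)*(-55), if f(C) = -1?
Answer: 2470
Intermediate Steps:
r(x, U) = U (r(x, U) = 0 + U = U)
c(n, b) = (-2 - b)/(2*b) (c(n, b) = (-b - 2)/(b + b) = (-2 - b)/((2*b)) = (-2 - b)*(1/(2*b)) = (-2 - b)/(2*b))
(c(-2, 11)*76)*(-55) = (((1/2)*(-2 - 1*11)/11)*76)*(-55) = (((1/2)*(1/11)*(-2 - 11))*76)*(-55) = (((1/2)*(1/11)*(-13))*76)*(-55) = -13/22*76*(-55) = -494/11*(-55) = 2470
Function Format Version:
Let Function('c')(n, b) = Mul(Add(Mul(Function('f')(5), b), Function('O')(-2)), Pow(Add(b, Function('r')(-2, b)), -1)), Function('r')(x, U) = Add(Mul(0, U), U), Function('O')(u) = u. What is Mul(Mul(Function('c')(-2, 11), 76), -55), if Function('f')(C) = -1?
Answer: 2470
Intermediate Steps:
Function('r')(x, U) = U (Function('r')(x, U) = Add(0, U) = U)
Function('c')(n, b) = Mul(Rational(1, 2), Pow(b, -1), Add(-2, Mul(-1, b))) (Function('c')(n, b) = Mul(Add(Mul(-1, b), -2), Pow(Add(b, b), -1)) = Mul(Add(-2, Mul(-1, b)), Pow(Mul(2, b), -1)) = Mul(Add(-2, Mul(-1, b)), Mul(Rational(1, 2), Pow(b, -1))) = Mul(Rational(1, 2), Pow(b, -1), Add(-2, Mul(-1, b))))
Mul(Mul(Function('c')(-2, 11), 76), -55) = Mul(Mul(Mul(Rational(1, 2), Pow(11, -1), Add(-2, Mul(-1, 11))), 76), -55) = Mul(Mul(Mul(Rational(1, 2), Rational(1, 11), Add(-2, -11)), 76), -55) = Mul(Mul(Mul(Rational(1, 2), Rational(1, 11), -13), 76), -55) = Mul(Mul(Rational(-13, 22), 76), -55) = Mul(Rational(-494, 11), -55) = 2470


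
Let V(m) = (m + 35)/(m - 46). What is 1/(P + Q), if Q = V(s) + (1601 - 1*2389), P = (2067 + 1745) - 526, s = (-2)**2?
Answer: 14/34959 ≈ 0.00040047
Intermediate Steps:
s = 4
P = 3286 (P = 3812 - 526 = 3286)
V(m) = (35 + m)/(-46 + m)
Q = -11045/14 (Q = (35 + 4)/(-46 + 4) + (1601 - 1*2389) = 39/(-42) + (1601 - 2389) = -1/42*39 - 788 = -13/14 - 788 = -11045/14 ≈ -788.93)
1/(P + Q) = 1/(3286 - 11045/14) = 1/(34959/14) = 14/34959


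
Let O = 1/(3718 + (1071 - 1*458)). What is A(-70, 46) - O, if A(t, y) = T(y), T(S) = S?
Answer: 199225/4331 ≈ 46.000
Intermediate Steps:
A(t, y) = y
O = 1/4331 (O = 1/(3718 + (1071 - 458)) = 1/(3718 + 613) = 1/4331 ≈ 0.00023089)
A(-70, 46) - O = 46 - 1*1/4331 = 46 - 1/4331 = 199225/4331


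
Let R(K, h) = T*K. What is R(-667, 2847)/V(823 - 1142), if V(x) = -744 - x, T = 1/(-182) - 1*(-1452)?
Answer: 176263421/77350 ≈ 2278.8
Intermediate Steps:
T = 264263/182 (T = -1/182 + 1452 = 264263/182 ≈ 1452.0)
R(K, h) = 264263*K/182
R(-667, 2847)/V(823 - 1142) = ((264263/182)*(-667))/(-744 - (823 - 1142)) = -176263421/(182*(-744 - 1*(-319))) = -176263421/(182*(-744 + 319)) = -176263421/182/(-425) = -176263421/182*(-1/425) = 176263421/77350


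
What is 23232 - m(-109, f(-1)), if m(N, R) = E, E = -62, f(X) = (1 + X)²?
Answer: 23294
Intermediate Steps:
m(N, R) = -62
23232 - m(-109, f(-1)) = 23232 - 1*(-62) = 23232 + 62 = 23294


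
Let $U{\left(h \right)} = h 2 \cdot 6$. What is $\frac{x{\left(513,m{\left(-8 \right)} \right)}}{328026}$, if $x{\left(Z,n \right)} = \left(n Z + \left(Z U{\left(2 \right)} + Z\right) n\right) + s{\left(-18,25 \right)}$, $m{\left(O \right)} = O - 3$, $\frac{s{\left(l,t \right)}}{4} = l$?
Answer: $- \frac{24465}{54671} \approx -0.44749$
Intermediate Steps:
$s{\left(l,t \right)} = 4 l$
$m{\left(O \right)} = -3 + O$ ($m{\left(O \right)} = O - 3 = -3 + O$)
$U{\left(h \right)} = 12 h$ ($U{\left(h \right)} = 2 h 6 = 12 h$)
$x{\left(Z,n \right)} = -72 + 26 Z n$ ($x{\left(Z,n \right)} = \left(n Z + \left(Z 12 \cdot 2 + Z\right) n\right) + 4 \left(-18\right) = \left(Z n + \left(Z 24 + Z\right) n\right) - 72 = \left(Z n + \left(24 Z + Z\right) n\right) - 72 = \left(Z n + 25 Z n\right) - 72 = 26 Z n - 72 = -72 + 26 Z n$)
$\frac{x{\left(513,m{\left(-8 \right)} \right)}}{328026} = \frac{-72 + 26 \cdot 513 \left(-3 - 8\right)}{328026} = \left(-72 + 26 \cdot 513 \left(-11\right)\right) \frac{1}{328026} = \left(-72 - 146718\right) \frac{1}{328026} = \left(-146790\right) \frac{1}{328026} = - \frac{24465}{54671}$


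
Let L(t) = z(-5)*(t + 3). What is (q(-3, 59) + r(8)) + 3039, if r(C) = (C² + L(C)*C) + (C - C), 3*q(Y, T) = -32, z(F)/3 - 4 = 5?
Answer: 16405/3 ≈ 5468.3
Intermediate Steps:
z(F) = 27 (z(F) = 12 + 3*5 = 12 + 15 = 27)
q(Y, T) = -32/3 (q(Y, T) = (⅓)*(-32) = -32/3)
L(t) = 81 + 27*t (L(t) = 27*(t + 3) = 27*(3 + t) = 81 + 27*t)
r(C) = C² + C*(81 + 27*C) (r(C) = (C² + (81 + 27*C)*C) + (C - C) = (C² + C*(81 + 27*C)) + 0 = C² + C*(81 + 27*C))
(q(-3, 59) + r(8)) + 3039 = (-32/3 + 8*(81 + 28*8)) + 3039 = (-32/3 + 8*(81 + 224)) + 3039 = (-32/3 + 8*305) + 3039 = (-32/3 + 2440) + 3039 = 7288/3 + 3039 = 16405/3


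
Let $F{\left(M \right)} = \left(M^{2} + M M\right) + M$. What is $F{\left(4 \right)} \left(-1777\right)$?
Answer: $-63972$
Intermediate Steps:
$F{\left(M \right)} = M + 2 M^{2}$ ($F{\left(M \right)} = \left(M^{2} + M^{2}\right) + M = 2 M^{2} + M = M + 2 M^{2}$)
$F{\left(4 \right)} \left(-1777\right) = 4 \left(1 + 2 \cdot 4\right) \left(-1777\right) = 4 \left(1 + 8\right) \left(-1777\right) = 4 \cdot 9 \left(-1777\right) = 36 \left(-1777\right) = -63972$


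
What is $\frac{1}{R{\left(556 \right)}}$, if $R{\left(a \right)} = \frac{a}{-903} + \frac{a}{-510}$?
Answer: $- \frac{25585}{43646} \approx -0.58619$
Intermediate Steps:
$R{\left(a \right)} = - \frac{157 a}{51170}$ ($R{\left(a \right)} = a \left(- \frac{1}{903}\right) + a \left(- \frac{1}{510}\right) = - \frac{a}{903} - \frac{a}{510} = - \frac{157 a}{51170}$)
$\frac{1}{R{\left(556 \right)}} = \frac{1}{\left(- \frac{157}{51170}\right) 556} = \frac{1}{- \frac{43646}{25585}} = - \frac{25585}{43646}$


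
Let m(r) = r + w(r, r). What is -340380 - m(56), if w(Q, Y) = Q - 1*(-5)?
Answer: -340497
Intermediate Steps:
w(Q, Y) = 5 + Q (w(Q, Y) = Q + 5 = 5 + Q)
m(r) = 5 + 2*r (m(r) = r + (5 + r) = 5 + 2*r)
-340380 - m(56) = -340380 - (5 + 2*56) = -340380 - (5 + 112) = -340380 - 1*117 = -340380 - 117 = -340497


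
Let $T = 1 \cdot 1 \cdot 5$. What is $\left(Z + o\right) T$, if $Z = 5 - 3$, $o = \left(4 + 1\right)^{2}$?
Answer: $135$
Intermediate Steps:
$o = 25$ ($o = 5^{2} = 25$)
$T = 5$ ($T = 1 \cdot 5 = 5$)
$Z = 2$
$\left(Z + o\right) T = \left(2 + 25\right) 5 = 27 \cdot 5 = 135$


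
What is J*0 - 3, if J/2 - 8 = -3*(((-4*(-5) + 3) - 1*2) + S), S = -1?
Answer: -3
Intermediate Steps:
J = -104 (J = 16 + 2*(-3*(((-4*(-5) + 3) - 1*2) - 1)) = 16 + 2*(-3*(((20 + 3) - 2) - 1)) = 16 + 2*(-3*((23 - 2) - 1)) = 16 + 2*(-3*(21 - 1)) = 16 + 2*(-3*20) = 16 + 2*(-60) = 16 - 120 = -104)
J*0 - 3 = -104*0 - 3 = 0 - 3 = -3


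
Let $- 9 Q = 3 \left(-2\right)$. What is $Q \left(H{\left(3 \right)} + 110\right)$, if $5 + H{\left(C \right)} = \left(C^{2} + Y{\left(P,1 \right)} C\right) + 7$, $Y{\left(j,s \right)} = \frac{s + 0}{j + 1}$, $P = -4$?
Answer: $80$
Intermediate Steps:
$Y{\left(j,s \right)} = \frac{s}{1 + j}$
$H{\left(C \right)} = 2 + C^{2} - \frac{C}{3}$ ($H{\left(C \right)} = -5 + \left(\left(C^{2} + 1 \frac{1}{1 - 4} C\right) + 7\right) = -5 + \left(\left(C^{2} + 1 \frac{1}{-3} C\right) + 7\right) = -5 + \left(\left(C^{2} + 1 \left(- \frac{1}{3}\right) C\right) + 7\right) = -5 + \left(\left(C^{2} - \frac{C}{3}\right) + 7\right) = -5 + \left(7 + C^{2} - \frac{C}{3}\right) = 2 + C^{2} - \frac{C}{3}$)
$Q = \frac{2}{3}$ ($Q = - \frac{3 \left(-2\right)}{9} = \left(- \frac{1}{9}\right) \left(-6\right) = \frac{2}{3} \approx 0.66667$)
$Q \left(H{\left(3 \right)} + 110\right) = \frac{2 \left(\left(2 + 3^{2} - 1\right) + 110\right)}{3} = \frac{2 \left(\left(2 + 9 - 1\right) + 110\right)}{3} = \frac{2 \left(10 + 110\right)}{3} = \frac{2}{3} \cdot 120 = 80$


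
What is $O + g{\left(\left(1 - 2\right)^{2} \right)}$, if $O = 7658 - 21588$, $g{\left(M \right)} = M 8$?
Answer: $-13922$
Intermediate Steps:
$g{\left(M \right)} = 8 M$
$O = -13930$ ($O = 7658 - 21588 = -13930$)
$O + g{\left(\left(1 - 2\right)^{2} \right)} = -13930 + 8 \left(1 - 2\right)^{2} = -13930 + 8 \left(-1\right)^{2} = -13930 + 8 \cdot 1 = -13930 + 8 = -13922$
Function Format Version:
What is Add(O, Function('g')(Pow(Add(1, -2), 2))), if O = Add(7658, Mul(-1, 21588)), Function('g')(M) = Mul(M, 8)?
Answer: -13922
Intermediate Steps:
Function('g')(M) = Mul(8, M)
O = -13930 (O = Add(7658, -21588) = -13930)
Add(O, Function('g')(Pow(Add(1, -2), 2))) = Add(-13930, Mul(8, Pow(Add(1, -2), 2))) = Add(-13930, Mul(8, Pow(-1, 2))) = Add(-13930, Mul(8, 1)) = Add(-13930, 8) = -13922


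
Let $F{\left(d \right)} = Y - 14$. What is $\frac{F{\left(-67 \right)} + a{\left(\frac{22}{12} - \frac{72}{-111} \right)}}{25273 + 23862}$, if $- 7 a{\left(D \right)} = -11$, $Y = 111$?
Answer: $\frac{138}{68789} \approx 0.0020061$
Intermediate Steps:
$F{\left(d \right)} = 97$ ($F{\left(d \right)} = 111 - 14 = 97$)
$a{\left(D \right)} = \frac{11}{7}$ ($a{\left(D \right)} = \left(- \frac{1}{7}\right) \left(-11\right) = \frac{11}{7}$)
$\frac{F{\left(-67 \right)} + a{\left(\frac{22}{12} - \frac{72}{-111} \right)}}{25273 + 23862} = \frac{97 + \frac{11}{7}}{25273 + 23862} = \frac{690}{7 \cdot 49135} = \frac{690}{7} \cdot \frac{1}{49135} = \frac{138}{68789}$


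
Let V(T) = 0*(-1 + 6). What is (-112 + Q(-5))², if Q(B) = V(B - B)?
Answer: 12544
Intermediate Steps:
V(T) = 0 (V(T) = 0*5 = 0)
Q(B) = 0
(-112 + Q(-5))² = (-112 + 0)² = (-112)² = 12544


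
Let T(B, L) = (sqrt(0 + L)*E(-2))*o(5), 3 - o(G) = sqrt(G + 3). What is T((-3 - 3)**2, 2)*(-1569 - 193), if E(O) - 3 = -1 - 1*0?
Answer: 14096 - 10572*sqrt(2) ≈ -855.07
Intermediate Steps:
E(O) = 2 (E(O) = 3 + (-1 - 1*0) = 3 + (-1 + 0) = 3 - 1 = 2)
o(G) = 3 - sqrt(3 + G) (o(G) = 3 - sqrt(G + 3) = 3 - sqrt(3 + G))
T(B, L) = 2*sqrt(L)*(3 - 2*sqrt(2)) (T(B, L) = (sqrt(0 + L)*2)*(3 - sqrt(3 + 5)) = (sqrt(L)*2)*(3 - sqrt(8)) = (2*sqrt(L))*(3 - 2*sqrt(2)) = 2*sqrt(L)*(3 - 2*sqrt(2)))
T((-3 - 3)**2, 2)*(-1569 - 193) = (sqrt(2)*(6 - 4*sqrt(2)))*(-1569 - 193) = (sqrt(2)*(6 - 4*sqrt(2)))*(-1762) = -1762*sqrt(2)*(6 - 4*sqrt(2))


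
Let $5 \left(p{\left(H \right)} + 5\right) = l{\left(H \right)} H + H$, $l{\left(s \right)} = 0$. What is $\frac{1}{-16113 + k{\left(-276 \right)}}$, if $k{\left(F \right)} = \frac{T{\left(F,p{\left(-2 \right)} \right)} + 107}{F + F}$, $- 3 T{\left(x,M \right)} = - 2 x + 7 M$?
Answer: $- \frac{60}{966773} \approx -6.2062 \cdot 10^{-5}$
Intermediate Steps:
$p{\left(H \right)} = -5 + \frac{H}{5}$ ($p{\left(H \right)} = -5 + \frac{0 H + H}{5} = -5 + \frac{0 + H}{5} = -5 + \frac{H}{5}$)
$T{\left(x,M \right)} = - \frac{7 M}{3} + \frac{2 x}{3}$ ($T{\left(x,M \right)} = - \frac{- 2 x + 7 M}{3} = - \frac{7 M}{3} + \frac{2 x}{3}$)
$k{\left(F \right)} = \frac{\frac{598}{5} + \frac{2 F}{3}}{2 F}$ ($k{\left(F \right)} = \frac{\left(- \frac{7 \left(-5 + \frac{1}{5} \left(-2\right)\right)}{3} + \frac{2 F}{3}\right) + 107}{F + F} = \frac{\left(- \frac{7 \left(-5 - \frac{2}{5}\right)}{3} + \frac{2 F}{3}\right) + 107}{2 F} = \left(\left(\left(- \frac{7}{3}\right) \left(- \frac{27}{5}\right) + \frac{2 F}{3}\right) + 107\right) \frac{1}{2 F} = \left(\left(\frac{63}{5} + \frac{2 F}{3}\right) + 107\right) \frac{1}{2 F} = \left(\frac{598}{5} + \frac{2 F}{3}\right) \frac{1}{2 F} = \frac{\frac{598}{5} + \frac{2 F}{3}}{2 F}$)
$\frac{1}{-16113 + k{\left(-276 \right)}} = \frac{1}{-16113 + \frac{897 + 5 \left(-276\right)}{15 \left(-276\right)}} = \frac{1}{-16113 + \frac{1}{15} \left(- \frac{1}{276}\right) \left(897 - 1380\right)} = \frac{1}{-16113 + \frac{1}{15} \left(- \frac{1}{276}\right) \left(-483\right)} = \frac{1}{-16113 + \frac{7}{60}} = \frac{1}{- \frac{966773}{60}} = - \frac{60}{966773}$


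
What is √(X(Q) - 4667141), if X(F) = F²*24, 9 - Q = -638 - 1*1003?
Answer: 13*√359011 ≈ 7789.3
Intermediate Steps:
Q = 1650 (Q = 9 - (-638 - 1*1003) = 9 - (-638 - 1003) = 9 - 1*(-1641) = 9 + 1641 = 1650)
X(F) = 24*F²
√(X(Q) - 4667141) = √(24*1650² - 4667141) = √(24*2722500 - 4667141) = √(65340000 - 4667141) = √60672859 = 13*√359011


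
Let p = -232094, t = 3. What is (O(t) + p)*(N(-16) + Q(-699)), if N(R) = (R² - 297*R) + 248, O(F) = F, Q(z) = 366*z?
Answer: 58156898598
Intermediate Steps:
N(R) = 248 + R² - 297*R
(O(t) + p)*(N(-16) + Q(-699)) = (3 - 232094)*((248 + (-16)² - 297*(-16)) + 366*(-699)) = -232091*((248 + 256 + 4752) - 255834) = -232091*(5256 - 255834) = -232091*(-250578) = 58156898598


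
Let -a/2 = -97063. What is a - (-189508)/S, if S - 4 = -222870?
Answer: 21631947804/111433 ≈ 1.9413e+5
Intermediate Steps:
S = -222866 (S = 4 - 222870 = -222866)
a = 194126 (a = -2*(-97063) = 194126)
a - (-189508)/S = 194126 - (-189508)/(-222866) = 194126 - (-189508)*(-1)/222866 = 194126 - 1*94754/111433 = 194126 - 94754/111433 = 21631947804/111433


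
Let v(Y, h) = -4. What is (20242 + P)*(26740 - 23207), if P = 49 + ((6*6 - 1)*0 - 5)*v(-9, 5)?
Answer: 71758763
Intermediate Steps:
P = 69 (P = 49 + ((6*6 - 1)*0 - 5)*(-4) = 49 + ((36 - 1)*0 - 5)*(-4) = 49 + (35*0 - 5)*(-4) = 49 + (0 - 5)*(-4) = 49 - 5*(-4) = 49 + 20 = 69)
(20242 + P)*(26740 - 23207) = (20242 + 69)*(26740 - 23207) = 20311*3533 = 71758763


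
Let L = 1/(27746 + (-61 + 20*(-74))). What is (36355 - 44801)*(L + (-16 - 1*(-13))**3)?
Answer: 5975832164/26205 ≈ 2.2804e+5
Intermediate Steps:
L = 1/26205 (L = 1/(27746 + (-61 - 1480)) = 1/(27746 - 1541) = 1/26205 ≈ 3.8161e-5)
(36355 - 44801)*(L + (-16 - 1*(-13))**3) = (36355 - 44801)*(1/26205 + (-16 - 1*(-13))**3) = -8446*(1/26205 + (-16 + 13)**3) = -8446*(1/26205 + (-3)**3) = -8446*(1/26205 - 27) = -8446*(-707534/26205) = 5975832164/26205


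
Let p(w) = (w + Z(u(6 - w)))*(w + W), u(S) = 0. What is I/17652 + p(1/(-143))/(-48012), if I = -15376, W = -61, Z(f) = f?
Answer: -314505638207/361055989437 ≈ -0.87107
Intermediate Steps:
p(w) = w*(-61 + w) (p(w) = (w + 0)*(w - 61) = w*(-61 + w))
I/17652 + p(1/(-143))/(-48012) = -15376/17652 + ((-61 + 1/(-143))/(-143))/(-48012) = -15376*1/17652 - (-61 - 1/143)/143*(-1/48012) = -3844/4413 - 1/143*(-8724/143)*(-1/48012) = -3844/4413 + (8724/20449)*(-1/48012) = -3844/4413 - 727/81816449 = -314505638207/361055989437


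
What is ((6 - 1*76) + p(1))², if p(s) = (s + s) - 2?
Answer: 4900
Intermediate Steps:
p(s) = -2 + 2*s (p(s) = 2*s - 2 = -2 + 2*s)
((6 - 1*76) + p(1))² = ((6 - 1*76) + (-2 + 2*1))² = ((6 - 76) + (-2 + 2))² = (-70 + 0)² = (-70)² = 4900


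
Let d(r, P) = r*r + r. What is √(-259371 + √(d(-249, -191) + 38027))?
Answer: √(-259371 + √99779) ≈ 508.97*I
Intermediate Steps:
d(r, P) = r + r² (d(r, P) = r² + r = r + r²)
√(-259371 + √(d(-249, -191) + 38027)) = √(-259371 + √(-249*(1 - 249) + 38027)) = √(-259371 + √(-249*(-248) + 38027)) = √(-259371 + √(61752 + 38027)) = √(-259371 + √99779)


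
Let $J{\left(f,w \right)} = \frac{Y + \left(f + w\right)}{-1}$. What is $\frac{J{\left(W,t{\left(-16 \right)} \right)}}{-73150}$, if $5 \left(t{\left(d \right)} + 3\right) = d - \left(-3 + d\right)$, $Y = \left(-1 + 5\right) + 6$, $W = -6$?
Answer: $\frac{4}{182875} \approx 2.1873 \cdot 10^{-5}$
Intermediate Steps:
$Y = 10$ ($Y = 4 + 6 = 10$)
$t{\left(d \right)} = - \frac{12}{5}$ ($t{\left(d \right)} = -3 + \frac{d - \left(-3 + d\right)}{5} = -3 + \frac{1}{5} \cdot 3 = -3 + \frac{3}{5} = - \frac{12}{5}$)
$J{\left(f,w \right)} = -10 - f - w$ ($J{\left(f,w \right)} = \frac{10 + \left(f + w\right)}{-1} = \left(10 + f + w\right) \left(-1\right) = -10 - f - w$)
$\frac{J{\left(W,t{\left(-16 \right)} \right)}}{-73150} = \frac{-10 - -6 - - \frac{12}{5}}{-73150} = \left(-10 + 6 + \frac{12}{5}\right) \left(- \frac{1}{73150}\right) = \left(- \frac{8}{5}\right) \left(- \frac{1}{73150}\right) = \frac{4}{182875}$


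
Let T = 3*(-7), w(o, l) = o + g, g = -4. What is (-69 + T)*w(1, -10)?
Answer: 270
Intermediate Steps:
w(o, l) = -4 + o (w(o, l) = o - 4 = -4 + o)
T = -21
(-69 + T)*w(1, -10) = (-69 - 21)*(-4 + 1) = -90*(-3) = 270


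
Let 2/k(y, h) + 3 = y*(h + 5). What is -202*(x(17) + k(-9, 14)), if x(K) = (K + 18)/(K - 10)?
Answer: -87668/87 ≈ -1007.7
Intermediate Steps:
x(K) = (18 + K)/(-10 + K)
k(y, h) = 2/(-3 + y*(5 + h)) (k(y, h) = 2/(-3 + y*(h + 5)) = 2/(-3 + y*(5 + h)))
-202*(x(17) + k(-9, 14)) = -202*((18 + 17)/(-10 + 17) + 2/(-3 + 5*(-9) + 14*(-9))) = -202*(35/7 + 2/(-3 - 45 - 126)) = -202*((1/7)*35 + 2/(-174)) = -202*(5 + 2*(-1/174)) = -202*(5 - 1/87) = -202*434/87 = -87668/87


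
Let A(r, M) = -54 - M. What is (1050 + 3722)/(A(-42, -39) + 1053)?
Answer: 2386/519 ≈ 4.5973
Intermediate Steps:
(1050 + 3722)/(A(-42, -39) + 1053) = (1050 + 3722)/((-54 - 1*(-39)) + 1053) = 4772/((-54 + 39) + 1053) = 4772/(-15 + 1053) = 4772/1038 = 4772*(1/1038) = 2386/519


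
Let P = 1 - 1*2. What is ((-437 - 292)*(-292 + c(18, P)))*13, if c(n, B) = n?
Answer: 2596698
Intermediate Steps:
P = -1 (P = 1 - 2 = -1)
((-437 - 292)*(-292 + c(18, P)))*13 = ((-437 - 292)*(-292 + 18))*13 = -729*(-274)*13 = 199746*13 = 2596698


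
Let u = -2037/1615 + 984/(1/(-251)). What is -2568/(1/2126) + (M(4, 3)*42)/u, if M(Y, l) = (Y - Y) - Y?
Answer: -725906339557192/132960399 ≈ -5.4596e+6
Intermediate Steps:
M(Y, l) = -Y (M(Y, l) = 0 - Y = -Y)
u = -398881197/1615 (u = -2037*1/1615 + 984/(-1/251) = -2037/1615 + 984*(-251) = -2037/1615 - 246984 = -398881197/1615 ≈ -2.4699e+5)
-2568/(1/2126) + (M(4, 3)*42)/u = -2568/(1/2126) + (-1*4*42)/(-398881197/1615) = -2568/1/2126 - 4*42*(-1615/398881197) = -2568*2126 - 168*(-1615/398881197) = -5459568 + 90440/132960399 = -725906339557192/132960399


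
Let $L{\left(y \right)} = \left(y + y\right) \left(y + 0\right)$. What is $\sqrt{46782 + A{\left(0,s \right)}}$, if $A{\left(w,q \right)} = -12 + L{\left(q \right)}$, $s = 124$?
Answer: $\sqrt{77522} \approx 278.43$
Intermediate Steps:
$L{\left(y \right)} = 2 y^{2}$ ($L{\left(y \right)} = 2 y y = 2 y^{2}$)
$A{\left(w,q \right)} = -12 + 2 q^{2}$
$\sqrt{46782 + A{\left(0,s \right)}} = \sqrt{46782 - \left(12 - 2 \cdot 124^{2}\right)} = \sqrt{46782 + \left(-12 + 2 \cdot 15376\right)} = \sqrt{46782 + \left(-12 + 30752\right)} = \sqrt{46782 + 30740} = \sqrt{77522}$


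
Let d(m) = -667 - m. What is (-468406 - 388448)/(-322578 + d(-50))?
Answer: 856854/323195 ≈ 2.6512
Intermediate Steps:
(-468406 - 388448)/(-322578 + d(-50)) = (-468406 - 388448)/(-322578 + (-667 - 1*(-50))) = -856854/(-322578 + (-667 + 50)) = -856854/(-322578 - 617) = -856854/(-323195) = -856854*(-1/323195) = 856854/323195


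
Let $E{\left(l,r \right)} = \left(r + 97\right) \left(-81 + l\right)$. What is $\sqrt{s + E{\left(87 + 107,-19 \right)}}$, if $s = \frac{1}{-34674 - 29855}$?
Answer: $\frac{\sqrt{36701424022045}}{64529} \approx 93.883$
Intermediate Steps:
$E{\left(l,r \right)} = \left(-81 + l\right) \left(97 + r\right)$ ($E{\left(l,r \right)} = \left(97 + r\right) \left(-81 + l\right) = \left(-81 + l\right) \left(97 + r\right)$)
$s = - \frac{1}{64529}$ ($s = \frac{1}{-64529} = - \frac{1}{64529} \approx -1.5497 \cdot 10^{-5}$)
$\sqrt{s + E{\left(87 + 107,-19 \right)}} = \sqrt{- \frac{1}{64529} + \left(-7857 - -1539 + 97 \left(87 + 107\right) + \left(87 + 107\right) \left(-19\right)\right)} = \sqrt{- \frac{1}{64529} + \left(-7857 + 1539 + 97 \cdot 194 + 194 \left(-19\right)\right)} = \sqrt{- \frac{1}{64529} + \left(-7857 + 1539 + 18818 - 3686\right)} = \sqrt{- \frac{1}{64529} + 8814} = \sqrt{\frac{568758605}{64529}} = \frac{\sqrt{36701424022045}}{64529}$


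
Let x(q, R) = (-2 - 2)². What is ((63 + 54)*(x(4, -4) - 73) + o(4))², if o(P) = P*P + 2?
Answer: 44235801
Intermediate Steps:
x(q, R) = 16 (x(q, R) = (-4)² = 16)
o(P) = 2 + P² (o(P) = P² + 2 = 2 + P²)
((63 + 54)*(x(4, -4) - 73) + o(4))² = ((63 + 54)*(16 - 73) + (2 + 4²))² = (117*(-57) + (2 + 16))² = (-6669 + 18)² = (-6651)² = 44235801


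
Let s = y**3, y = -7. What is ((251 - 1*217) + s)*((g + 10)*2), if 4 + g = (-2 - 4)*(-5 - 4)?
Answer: -37080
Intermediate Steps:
s = -343 (s = (-7)**3 = -343)
g = 50 (g = -4 + (-2 - 4)*(-5 - 4) = -4 - 6*(-9) = -4 + 54 = 50)
((251 - 1*217) + s)*((g + 10)*2) = ((251 - 1*217) - 343)*((50 + 10)*2) = ((251 - 217) - 343)*(60*2) = (34 - 343)*120 = -309*120 = -37080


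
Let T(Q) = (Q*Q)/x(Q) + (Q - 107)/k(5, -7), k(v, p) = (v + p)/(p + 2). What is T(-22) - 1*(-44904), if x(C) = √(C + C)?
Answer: 89163/2 - 22*I*√11 ≈ 44582.0 - 72.966*I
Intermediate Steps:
x(C) = √2*√C (x(C) = √(2*C) = √2*√C)
k(v, p) = (p + v)/(2 + p)
T(Q) = -535/2 + 5*Q/2 + √2*Q^(3/2)/2 (T(Q) = (Q*Q)/((√2*√Q)) + (Q - 107)/(((-7 + 5)/(2 - 7))) = Q²*(√2/(2*√Q)) + (-107 + Q)/((-2/(-5))) = √2*Q^(3/2)/2 + (-107 + Q)/((-⅕*(-2))) = √2*Q^(3/2)/2 + (-107 + Q)/(⅖) = √2*Q^(3/2)/2 + (-107 + Q)*(5/2) = √2*Q^(3/2)/2 + (-535/2 + 5*Q/2) = -535/2 + 5*Q/2 + √2*Q^(3/2)/2)
T(-22) - 1*(-44904) = (-535/2 + (5/2)*(-22) + √2*(-22)^(3/2)/2) - 1*(-44904) = (-535/2 - 55 + √2*(-22*I*√22)/2) + 44904 = (-535/2 - 55 - 22*I*√11) + 44904 = (-645/2 - 22*I*√11) + 44904 = 89163/2 - 22*I*√11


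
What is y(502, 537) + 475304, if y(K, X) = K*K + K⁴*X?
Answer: 34102731327900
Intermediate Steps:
y(K, X) = K² + X*K⁴
y(502, 537) + 475304 = (502² + 537*502⁴) + 475304 = (252004 + 537*63506016016) + 475304 = (252004 + 34102730600592) + 475304 = 34102730852596 + 475304 = 34102731327900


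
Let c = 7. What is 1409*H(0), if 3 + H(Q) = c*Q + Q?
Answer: -4227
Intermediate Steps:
H(Q) = -3 + 8*Q (H(Q) = -3 + (7*Q + Q) = -3 + 8*Q)
1409*H(0) = 1409*(-3 + 8*0) = 1409*(-3 + 0) = 1409*(-3) = -4227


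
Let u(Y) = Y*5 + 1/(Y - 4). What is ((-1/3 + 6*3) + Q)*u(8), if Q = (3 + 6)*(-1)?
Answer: 2093/6 ≈ 348.83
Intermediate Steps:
u(Y) = 1/(-4 + Y) + 5*Y (u(Y) = 5*Y + 1/(-4 + Y) = 1/(-4 + Y) + 5*Y)
Q = -9 (Q = 9*(-1) = -9)
((-1/3 + 6*3) + Q)*u(8) = ((-1/3 + 6*3) - 9)*((1 - 20*8 + 5*8²)/(-4 + 8)) = ((-1*⅓ + 18) - 9)*((1 - 160 + 5*64)/4) = ((-⅓ + 18) - 9)*((1 - 160 + 320)/4) = (53/3 - 9)*((¼)*161) = (26/3)*(161/4) = 2093/6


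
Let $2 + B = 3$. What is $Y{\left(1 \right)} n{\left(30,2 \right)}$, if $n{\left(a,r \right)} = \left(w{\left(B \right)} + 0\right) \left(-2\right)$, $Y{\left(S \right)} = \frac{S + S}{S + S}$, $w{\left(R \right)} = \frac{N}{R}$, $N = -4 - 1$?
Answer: $10$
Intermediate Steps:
$B = 1$ ($B = -2 + 3 = 1$)
$N = -5$
$w{\left(R \right)} = - \frac{5}{R}$
$Y{\left(S \right)} = 1$ ($Y{\left(S \right)} = \frac{2 S}{2 S} = 2 S \frac{1}{2 S} = 1$)
$n{\left(a,r \right)} = 10$ ($n{\left(a,r \right)} = \left(- \frac{5}{1} + 0\right) \left(-2\right) = \left(\left(-5\right) 1 + 0\right) \left(-2\right) = \left(-5 + 0\right) \left(-2\right) = \left(-5\right) \left(-2\right) = 10$)
$Y{\left(1 \right)} n{\left(30,2 \right)} = 1 \cdot 10 = 10$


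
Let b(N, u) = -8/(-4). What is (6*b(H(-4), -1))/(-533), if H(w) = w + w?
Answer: -12/533 ≈ -0.022514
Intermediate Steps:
H(w) = 2*w
b(N, u) = 2 (b(N, u) = -8*(-¼) = 2)
(6*b(H(-4), -1))/(-533) = (6*2)/(-533) = 12*(-1/533) = -12/533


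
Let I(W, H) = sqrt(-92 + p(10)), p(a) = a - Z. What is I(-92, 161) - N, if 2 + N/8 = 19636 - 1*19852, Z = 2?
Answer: 1744 + 2*I*sqrt(21) ≈ 1744.0 + 9.1651*I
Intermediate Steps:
p(a) = -2 + a (p(a) = a - 1*2 = a - 2 = -2 + a)
I(W, H) = 2*I*sqrt(21) (I(W, H) = sqrt(-92 + (-2 + 10)) = sqrt(-92 + 8) = sqrt(-84) = 2*I*sqrt(21))
N = -1744 (N = -16 + 8*(19636 - 1*19852) = -16 + 8*(19636 - 19852) = -16 + 8*(-216) = -16 - 1728 = -1744)
I(-92, 161) - N = 2*I*sqrt(21) - 1*(-1744) = 2*I*sqrt(21) + 1744 = 1744 + 2*I*sqrt(21)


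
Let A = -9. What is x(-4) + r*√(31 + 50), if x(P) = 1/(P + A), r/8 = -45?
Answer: -42121/13 ≈ -3240.1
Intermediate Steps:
r = -360 (r = 8*(-45) = -360)
x(P) = 1/(-9 + P) (x(P) = 1/(P - 9) = 1/(-9 + P))
x(-4) + r*√(31 + 50) = 1/(-9 - 4) - 360*√(31 + 50) = 1/(-13) - 360*√81 = -1/13 - 360*9 = -1/13 - 3240 = -42121/13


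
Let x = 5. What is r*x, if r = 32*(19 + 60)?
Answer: 12640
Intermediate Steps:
r = 2528 (r = 32*79 = 2528)
r*x = 2528*5 = 12640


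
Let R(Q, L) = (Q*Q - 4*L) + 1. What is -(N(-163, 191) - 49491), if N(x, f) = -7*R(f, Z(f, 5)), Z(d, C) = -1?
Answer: 304893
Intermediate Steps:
R(Q, L) = 1 + Q² - 4*L (R(Q, L) = (Q² - 4*L) + 1 = 1 + Q² - 4*L)
N(x, f) = -35 - 7*f² (N(x, f) = -7*(1 + f² - 4*(-1)) = -7*(1 + f² + 4) = -7*(5 + f²) = -35 - 7*f²)
-(N(-163, 191) - 49491) = -((-35 - 7*191²) - 49491) = -((-35 - 7*36481) - 49491) = -((-35 - 255367) - 49491) = -(-255402 - 49491) = -1*(-304893) = 304893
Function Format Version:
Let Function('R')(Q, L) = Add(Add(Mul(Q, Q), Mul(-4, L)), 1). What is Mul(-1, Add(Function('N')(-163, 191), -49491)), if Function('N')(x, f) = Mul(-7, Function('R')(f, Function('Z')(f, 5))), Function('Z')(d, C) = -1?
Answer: 304893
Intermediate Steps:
Function('R')(Q, L) = Add(1, Pow(Q, 2), Mul(-4, L)) (Function('R')(Q, L) = Add(Add(Pow(Q, 2), Mul(-4, L)), 1) = Add(1, Pow(Q, 2), Mul(-4, L)))
Function('N')(x, f) = Add(-35, Mul(-7, Pow(f, 2))) (Function('N')(x, f) = Mul(-7, Add(1, Pow(f, 2), Mul(-4, -1))) = Mul(-7, Add(1, Pow(f, 2), 4)) = Mul(-7, Add(5, Pow(f, 2))) = Add(-35, Mul(-7, Pow(f, 2))))
Mul(-1, Add(Function('N')(-163, 191), -49491)) = Mul(-1, Add(Add(-35, Mul(-7, Pow(191, 2))), -49491)) = Mul(-1, Add(Add(-35, Mul(-7, 36481)), -49491)) = Mul(-1, Add(Add(-35, -255367), -49491)) = Mul(-1, Add(-255402, -49491)) = Mul(-1, -304893) = 304893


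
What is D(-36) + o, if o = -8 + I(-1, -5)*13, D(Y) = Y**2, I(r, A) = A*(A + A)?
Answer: 1938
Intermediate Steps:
I(r, A) = 2*A**2 (I(r, A) = A*(2*A) = 2*A**2)
o = 642 (o = -8 + (2*(-5)**2)*13 = -8 + (2*25)*13 = -8 + 50*13 = -8 + 650 = 642)
D(-36) + o = (-36)**2 + 642 = 1296 + 642 = 1938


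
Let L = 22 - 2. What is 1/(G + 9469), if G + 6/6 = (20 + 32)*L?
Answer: 1/10508 ≈ 9.5166e-5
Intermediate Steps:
L = 20
G = 1039 (G = -1 + (20 + 32)*20 = -1 + 52*20 = -1 + 1040 = 1039)
1/(G + 9469) = 1/(1039 + 9469) = 1/10508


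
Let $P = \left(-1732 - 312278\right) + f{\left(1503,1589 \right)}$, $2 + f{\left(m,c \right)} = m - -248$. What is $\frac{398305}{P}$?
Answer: $- \frac{398305}{312261} \approx -1.2756$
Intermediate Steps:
$f{\left(m,c \right)} = 246 + m$ ($f{\left(m,c \right)} = -2 + \left(m - -248\right) = -2 + \left(m + 248\right) = -2 + \left(248 + m\right) = 246 + m$)
$P = -312261$ ($P = \left(-1732 - 312278\right) + \left(246 + 1503\right) = -314010 + 1749 = -312261$)
$\frac{398305}{P} = \frac{398305}{-312261} = 398305 \left(- \frac{1}{312261}\right) = - \frac{398305}{312261}$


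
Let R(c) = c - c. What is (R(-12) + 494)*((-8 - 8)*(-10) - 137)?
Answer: 11362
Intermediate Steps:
R(c) = 0
(R(-12) + 494)*((-8 - 8)*(-10) - 137) = (0 + 494)*((-8 - 8)*(-10) - 137) = 494*(-16*(-10) - 137) = 494*(160 - 137) = 494*23 = 11362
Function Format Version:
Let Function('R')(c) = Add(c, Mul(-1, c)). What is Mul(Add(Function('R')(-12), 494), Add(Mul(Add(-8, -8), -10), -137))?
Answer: 11362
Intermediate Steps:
Function('R')(c) = 0
Mul(Add(Function('R')(-12), 494), Add(Mul(Add(-8, -8), -10), -137)) = Mul(Add(0, 494), Add(Mul(Add(-8, -8), -10), -137)) = Mul(494, Add(Mul(-16, -10), -137)) = Mul(494, Add(160, -137)) = Mul(494, 23) = 11362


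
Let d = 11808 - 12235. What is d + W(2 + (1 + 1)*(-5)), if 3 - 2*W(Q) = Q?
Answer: -843/2 ≈ -421.50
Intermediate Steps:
W(Q) = 3/2 - Q/2
d = -427
d + W(2 + (1 + 1)*(-5)) = -427 + (3/2 - (2 + (1 + 1)*(-5))/2) = -427 + (3/2 - (2 + 2*(-5))/2) = -427 + (3/2 - (2 - 10)/2) = -427 + (3/2 - 1/2*(-8)) = -427 + (3/2 + 4) = -427 + 11/2 = -843/2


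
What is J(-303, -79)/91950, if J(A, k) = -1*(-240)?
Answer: 8/3065 ≈ 0.0026101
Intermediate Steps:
J(A, k) = 240
J(-303, -79)/91950 = 240/91950 = 240*(1/91950) = 8/3065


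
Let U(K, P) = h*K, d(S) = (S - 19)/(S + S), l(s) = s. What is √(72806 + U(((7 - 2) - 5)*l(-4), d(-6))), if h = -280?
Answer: √72806 ≈ 269.83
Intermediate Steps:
d(S) = (-19 + S)/(2*S) (d(S) = (-19 + S)/((2*S)) = (-19 + S)*(1/(2*S)) = (-19 + S)/(2*S))
U(K, P) = -280*K
√(72806 + U(((7 - 2) - 5)*l(-4), d(-6))) = √(72806 - 280*((7 - 2) - 5)*(-4)) = √(72806 - 280*(5 - 5)*(-4)) = √(72806 - 0*(-4)) = √(72806 - 280*0) = √(72806 + 0) = √72806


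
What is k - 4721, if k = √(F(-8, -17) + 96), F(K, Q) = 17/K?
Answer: -4721 + √1502/4 ≈ -4711.3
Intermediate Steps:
k = √1502/4 (k = √(17/(-8) + 96) = √(17*(-⅛) + 96) = √(-17/8 + 96) = √(751/8) = √1502/4 ≈ 9.6889)
k - 4721 = √1502/4 - 4721 = -4721 + √1502/4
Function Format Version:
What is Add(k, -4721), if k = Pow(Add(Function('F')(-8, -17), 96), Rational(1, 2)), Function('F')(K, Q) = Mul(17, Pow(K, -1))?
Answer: Add(-4721, Mul(Rational(1, 4), Pow(1502, Rational(1, 2)))) ≈ -4711.3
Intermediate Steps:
k = Mul(Rational(1, 4), Pow(1502, Rational(1, 2))) (k = Pow(Add(Mul(17, Pow(-8, -1)), 96), Rational(1, 2)) = Pow(Add(Mul(17, Rational(-1, 8)), 96), Rational(1, 2)) = Pow(Add(Rational(-17, 8), 96), Rational(1, 2)) = Pow(Rational(751, 8), Rational(1, 2)) = Mul(Rational(1, 4), Pow(1502, Rational(1, 2))) ≈ 9.6889)
Add(k, -4721) = Add(Mul(Rational(1, 4), Pow(1502, Rational(1, 2))), -4721) = Add(-4721, Mul(Rational(1, 4), Pow(1502, Rational(1, 2))))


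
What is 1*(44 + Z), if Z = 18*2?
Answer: 80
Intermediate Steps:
Z = 36
1*(44 + Z) = 1*(44 + 36) = 1*80 = 80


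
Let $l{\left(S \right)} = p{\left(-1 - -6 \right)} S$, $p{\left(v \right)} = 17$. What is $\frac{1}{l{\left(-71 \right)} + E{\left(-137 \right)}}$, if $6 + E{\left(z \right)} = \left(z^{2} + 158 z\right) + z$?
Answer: $- \frac{1}{4227} \approx -0.00023657$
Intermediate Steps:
$l{\left(S \right)} = 17 S$
$E{\left(z \right)} = -6 + z^{2} + 159 z$ ($E{\left(z \right)} = -6 + \left(\left(z^{2} + 158 z\right) + z\right) = -6 + \left(z^{2} + 159 z\right) = -6 + z^{2} + 159 z$)
$\frac{1}{l{\left(-71 \right)} + E{\left(-137 \right)}} = \frac{1}{17 \left(-71\right) + \left(-6 + \left(-137\right)^{2} + 159 \left(-137\right)\right)} = \frac{1}{-1207 - 3020} = \frac{1}{-4227} = - \frac{1}{4227}$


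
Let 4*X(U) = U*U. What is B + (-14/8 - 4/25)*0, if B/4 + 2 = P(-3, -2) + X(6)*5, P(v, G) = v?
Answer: 160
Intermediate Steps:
X(U) = U²/4 (X(U) = (U*U)/4 = U²/4)
B = 160 (B = -8 + 4*(-3 + ((¼)*6²)*5) = -8 + 4*(-3 + ((¼)*36)*5) = -8 + 4*(-3 + 9*5) = -8 + 4*(-3 + 45) = -8 + 4*42 = -8 + 168 = 160)
B + (-14/8 - 4/25)*0 = 160 + (-14/8 - 4/25)*0 = 160 + (-14*⅛ - 4*1/25)*0 = 160 + (-7/4 - 4/25)*0 = 160 - 191/100*0 = 160 + 0 = 160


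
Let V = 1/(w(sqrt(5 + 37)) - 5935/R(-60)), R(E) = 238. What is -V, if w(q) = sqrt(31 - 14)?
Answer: 1412530/34261277 + 56644*sqrt(17)/34261277 ≈ 0.048045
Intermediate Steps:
w(q) = sqrt(17)
V = 1/(-5935/238 + sqrt(17)) (V = 1/(sqrt(17) - 5935/238) = 1/(-5935/238 + sqrt(17)) ≈ -0.048045)
-V = -(-1412530/34261277 - 56644*sqrt(17)/34261277) = 1412530/34261277 + 56644*sqrt(17)/34261277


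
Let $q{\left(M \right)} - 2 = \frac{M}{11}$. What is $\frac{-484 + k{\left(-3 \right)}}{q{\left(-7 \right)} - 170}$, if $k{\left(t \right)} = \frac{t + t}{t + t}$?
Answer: $\frac{759}{265} \approx 2.8642$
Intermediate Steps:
$k{\left(t \right)} = 1$ ($k{\left(t \right)} = \frac{2 t}{2 t} = 2 t \frac{1}{2 t} = 1$)
$q{\left(M \right)} = 2 + \frac{M}{11}$
$\frac{-484 + k{\left(-3 \right)}}{q{\left(-7 \right)} - 170} = \frac{-484 + 1}{\left(2 + \frac{1}{11} \left(-7\right)\right) - 170} = - \frac{483}{\left(2 - \frac{7}{11}\right) - 170} = - \frac{483}{\frac{15}{11} - 170} = - \frac{483}{- \frac{1855}{11}} = \left(-483\right) \left(- \frac{11}{1855}\right) = \frac{759}{265}$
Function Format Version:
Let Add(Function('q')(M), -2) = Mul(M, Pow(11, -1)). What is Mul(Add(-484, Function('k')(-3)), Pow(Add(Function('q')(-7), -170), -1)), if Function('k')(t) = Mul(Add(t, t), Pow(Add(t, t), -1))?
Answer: Rational(759, 265) ≈ 2.8642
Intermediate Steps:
Function('k')(t) = 1 (Function('k')(t) = Mul(Mul(2, t), Pow(Mul(2, t), -1)) = Mul(Mul(2, t), Mul(Rational(1, 2), Pow(t, -1))) = 1)
Function('q')(M) = Add(2, Mul(Rational(1, 11), M)) (Function('q')(M) = Add(2, Mul(M, Pow(11, -1))) = Add(2, Mul(M, Rational(1, 11))) = Add(2, Mul(Rational(1, 11), M)))
Mul(Add(-484, Function('k')(-3)), Pow(Add(Function('q')(-7), -170), -1)) = Mul(Add(-484, 1), Pow(Add(Add(2, Mul(Rational(1, 11), -7)), -170), -1)) = Mul(-483, Pow(Add(Add(2, Rational(-7, 11)), -170), -1)) = Mul(-483, Pow(Add(Rational(15, 11), -170), -1)) = Mul(-483, Pow(Rational(-1855, 11), -1)) = Mul(-483, Rational(-11, 1855)) = Rational(759, 265)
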